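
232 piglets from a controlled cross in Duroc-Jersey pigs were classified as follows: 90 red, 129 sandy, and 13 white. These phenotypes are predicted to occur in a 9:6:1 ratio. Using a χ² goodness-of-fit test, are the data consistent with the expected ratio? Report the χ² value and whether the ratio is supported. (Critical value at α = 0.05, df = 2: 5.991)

The 9:6:1 ratio has 16 parts, so with N = 232 the expected counts are:
  red: 232 × 9/16 = 130.5
  sandy: 232 × 6/16 = 87
  white: 232 × 1/16 = 14.5
χ² = Σ (O − E)² / E
  red: (90 − 130.5)² / 130.5 = 12.5690
  sandy: (129 − 87)² / 87 = 20.2759
  white: (13 − 14.5)² / 14.5 = 0.1552
χ² = 12.5690 + 20.2759 + 0.1552 = 33.0001 ≈ 33.000
Degrees of freedom = 3 − 1 = 2; critical value at α = 0.05 is 5.991.
Since 33.000 > 5.991, we reject the null hypothesis — the data do not fit the 9:6:1 ratio.

33.000; not consistent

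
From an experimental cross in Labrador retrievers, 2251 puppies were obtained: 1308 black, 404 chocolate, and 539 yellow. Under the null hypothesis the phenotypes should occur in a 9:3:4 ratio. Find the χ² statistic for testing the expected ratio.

Total ratio parts = 16. Expected numbers out of 2251:
  black: 2251 × 9/16 = 1266.1875
  chocolate: 2251 × 3/16 = 422.0625
  yellow: 2251 × 4/16 = 562.75
χ² = Σ (O − E)² / E
  black: (1308 − 1266.1875)² / 1266.1875 = 1.3807
  chocolate: (404 − 422.0625)² / 422.0625 = 0.7730
  yellow: (539 − 562.75)² / 562.75 = 1.0023
χ² = 1.3807 + 0.7730 + 1.0023 = 3.156

3.156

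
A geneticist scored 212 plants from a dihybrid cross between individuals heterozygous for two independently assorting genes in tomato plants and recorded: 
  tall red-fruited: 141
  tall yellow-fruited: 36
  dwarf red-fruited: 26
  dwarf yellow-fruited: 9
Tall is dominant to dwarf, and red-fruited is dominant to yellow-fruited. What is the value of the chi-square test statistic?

10.440

A dihybrid F₂ with independent assortment and complete dominance at both loci gives a 9:3:3:1 phenotypic ratio.
Total ratio parts = 16. Expected numbers out of 212:
  tall red-fruited: 212 × 9/16 = 119.25
  tall yellow-fruited: 212 × 3/16 = 39.75
  dwarf red-fruited: 212 × 3/16 = 39.75
  dwarf yellow-fruited: 212 × 1/16 = 13.25
χ² = Σ (O − E)² / E
  tall red-fruited: (141 − 119.25)² / 119.25 = 3.9670
  tall yellow-fruited: (36 − 39.75)² / 39.75 = 0.3538
  dwarf red-fruited: (26 − 39.75)² / 39.75 = 4.7563
  dwarf yellow-fruited: (9 − 13.25)² / 13.25 = 1.3632
χ² = 3.9670 + 0.3538 + 4.7563 + 1.3632 = 10.4403 ≈ 10.440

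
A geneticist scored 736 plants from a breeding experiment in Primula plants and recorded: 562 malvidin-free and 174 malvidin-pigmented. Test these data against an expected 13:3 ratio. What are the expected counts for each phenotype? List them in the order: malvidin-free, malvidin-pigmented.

Total ratio parts = 16. Expected numbers out of 736:
  malvidin-free: 736 × 13/16 = 598
  malvidin-pigmented: 736 × 3/16 = 138

598, 138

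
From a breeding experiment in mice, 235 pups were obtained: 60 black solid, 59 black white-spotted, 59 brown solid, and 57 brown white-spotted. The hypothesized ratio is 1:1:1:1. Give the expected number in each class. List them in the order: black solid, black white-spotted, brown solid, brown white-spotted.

Expected counts for N = 235 under a 1:1:1:1 ratio (total parts = 4):
  black solid: 235 × 1/4 = 58.75
  black white-spotted: 235 × 1/4 = 58.75
  brown solid: 235 × 1/4 = 58.75
  brown white-spotted: 235 × 1/4 = 58.75

58.75, 58.75, 58.75, 58.75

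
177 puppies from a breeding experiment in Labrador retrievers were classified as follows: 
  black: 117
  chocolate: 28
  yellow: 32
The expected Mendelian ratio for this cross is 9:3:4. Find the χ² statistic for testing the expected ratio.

Total ratio parts = 16. Expected numbers out of 177:
  black: 177 × 9/16 = 99.5625
  chocolate: 177 × 3/16 = 33.1875
  yellow: 177 × 4/16 = 44.25
χ² = Σ (O − E)² / E
  black: (117 − 99.5625)² / 99.5625 = 3.0540
  chocolate: (28 − 33.1875)² / 33.1875 = 0.8109
  yellow: (32 − 44.25)² / 44.25 = 3.3912
χ² = 3.0540 + 0.8109 + 3.3912 = 7.2561 ≈ 7.256

7.256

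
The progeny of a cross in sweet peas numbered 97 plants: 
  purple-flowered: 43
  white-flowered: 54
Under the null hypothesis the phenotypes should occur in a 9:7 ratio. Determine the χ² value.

5.601

Total ratio parts = 16. Expected numbers out of 97:
  purple-flowered: 97 × 9/16 = 54.5625
  white-flowered: 97 × 7/16 = 42.4375
χ² = Σ (O − E)² / E
  purple-flowered: (43 − 54.5625)² / 54.5625 = 2.4502
  white-flowered: (54 − 42.4375)² / 42.4375 = 3.1503
χ² = 2.4502 + 3.1503 = 5.6005 ≈ 5.601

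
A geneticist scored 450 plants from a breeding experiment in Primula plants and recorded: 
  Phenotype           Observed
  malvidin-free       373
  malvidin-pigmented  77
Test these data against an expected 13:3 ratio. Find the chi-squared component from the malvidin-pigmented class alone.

0.645

Expected counts for N = 450 under a 13:3 ratio (total parts = 16):
  malvidin-free: 450 × 13/16 = 365.625
  malvidin-pigmented: 450 × 3/16 = 84.375
Contribution of malvidin-pigmented: (77 − 84.375)² / 84.375 = 0.6446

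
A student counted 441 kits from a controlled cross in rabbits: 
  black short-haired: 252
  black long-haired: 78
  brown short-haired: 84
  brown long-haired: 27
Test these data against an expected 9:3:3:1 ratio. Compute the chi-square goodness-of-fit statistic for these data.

0.361

Under the 9:3:3:1 hypothesis (Σ ratio = 16, N = 441):
  black short-haired: 441 × 9/16 = 248.0625
  black long-haired: 441 × 3/16 = 82.6875
  brown short-haired: 441 × 3/16 = 82.6875
  brown long-haired: 441 × 1/16 = 27.5625
χ² = Σ (O − E)² / E
  black short-haired: (252 − 248.0625)² / 248.0625 = 0.0625
  black long-haired: (78 − 82.6875)² / 82.6875 = 0.2657
  brown short-haired: (84 − 82.6875)² / 82.6875 = 0.0208
  brown long-haired: (27 − 27.5625)² / 27.5625 = 0.0115
χ² = 0.0625 + 0.2657 + 0.0208 + 0.0115 = 0.3605 ≈ 0.361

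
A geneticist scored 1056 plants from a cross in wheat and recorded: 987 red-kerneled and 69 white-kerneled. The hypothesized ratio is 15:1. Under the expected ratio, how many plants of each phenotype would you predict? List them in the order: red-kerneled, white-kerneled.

Under the 15:1 hypothesis (Σ ratio = 16, N = 1056):
  red-kerneled: 1056 × 15/16 = 990
  white-kerneled: 1056 × 1/16 = 66

990, 66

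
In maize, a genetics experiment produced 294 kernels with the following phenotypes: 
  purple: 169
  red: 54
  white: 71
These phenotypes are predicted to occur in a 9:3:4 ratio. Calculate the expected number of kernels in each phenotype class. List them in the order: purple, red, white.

Under the 9:3:4 hypothesis (Σ ratio = 16, N = 294):
  purple: 294 × 9/16 = 165.375
  red: 294 × 3/16 = 55.125
  white: 294 × 4/16 = 73.5

165.375, 55.125, 73.5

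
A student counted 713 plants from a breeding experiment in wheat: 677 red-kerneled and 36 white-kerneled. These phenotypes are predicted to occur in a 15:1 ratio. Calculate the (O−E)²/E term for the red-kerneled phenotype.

0.110

Under the 15:1 hypothesis (Σ ratio = 16, N = 713):
  red-kerneled: 713 × 15/16 = 668.4375
  white-kerneled: 713 × 1/16 = 44.5625
Contribution of red-kerneled: (677 − 668.4375)² / 668.4375 = 0.1097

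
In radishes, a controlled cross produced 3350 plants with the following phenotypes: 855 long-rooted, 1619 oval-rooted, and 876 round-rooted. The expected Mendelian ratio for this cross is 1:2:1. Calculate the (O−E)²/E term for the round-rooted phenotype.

Expected counts for N = 3350 under a 1:2:1 ratio (total parts = 4):
  long-rooted: 3350 × 1/4 = 837.5
  oval-rooted: 3350 × 2/4 = 1675
  round-rooted: 3350 × 1/4 = 837.5
Contribution of round-rooted: (876 − 837.5)² / 837.5 = 1.7699

1.770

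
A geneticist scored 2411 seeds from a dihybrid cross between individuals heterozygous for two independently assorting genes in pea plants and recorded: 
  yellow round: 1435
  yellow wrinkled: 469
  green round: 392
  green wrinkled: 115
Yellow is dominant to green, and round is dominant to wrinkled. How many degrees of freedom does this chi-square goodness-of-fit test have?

A dihybrid F₂ with independent assortment and complete dominance at both loci gives a 9:3:3:1 phenotypic ratio.
A goodness-of-fit test with 4 phenotype classes has df = 4 − 1 = 3.

3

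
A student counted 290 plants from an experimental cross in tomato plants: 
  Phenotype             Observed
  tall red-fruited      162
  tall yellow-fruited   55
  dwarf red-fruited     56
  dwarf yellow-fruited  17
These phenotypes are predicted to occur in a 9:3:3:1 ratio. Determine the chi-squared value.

0.133

Total ratio parts = 16. Expected numbers out of 290:
  tall red-fruited: 290 × 9/16 = 163.125
  tall yellow-fruited: 290 × 3/16 = 54.375
  dwarf red-fruited: 290 × 3/16 = 54.375
  dwarf yellow-fruited: 290 × 1/16 = 18.125
χ² = Σ (O − E)² / E
  tall red-fruited: (162 − 163.125)² / 163.125 = 0.0078
  tall yellow-fruited: (55 − 54.375)² / 54.375 = 0.0072
  dwarf red-fruited: (56 − 54.375)² / 54.375 = 0.0486
  dwarf yellow-fruited: (17 − 18.125)² / 18.125 = 0.0698
χ² = 0.0078 + 0.0072 + 0.0486 + 0.0698 = 0.1334 ≈ 0.133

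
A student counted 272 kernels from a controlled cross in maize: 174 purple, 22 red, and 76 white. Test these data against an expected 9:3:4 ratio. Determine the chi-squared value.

20.314

Expected counts for N = 272 under a 9:3:4 ratio (total parts = 16):
  purple: 272 × 9/16 = 153
  red: 272 × 3/16 = 51
  white: 272 × 4/16 = 68
χ² = Σ (O − E)² / E
  purple: (174 − 153)² / 153 = 2.8824
  red: (22 − 51)² / 51 = 16.4902
  white: (76 − 68)² / 68 = 0.9412
χ² = 2.8824 + 16.4902 + 0.9412 = 20.3138 ≈ 20.314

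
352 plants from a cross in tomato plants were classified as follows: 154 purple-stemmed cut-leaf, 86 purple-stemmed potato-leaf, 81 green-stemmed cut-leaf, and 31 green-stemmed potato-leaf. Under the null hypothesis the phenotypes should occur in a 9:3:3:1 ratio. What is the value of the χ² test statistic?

22.929

Under the 9:3:3:1 hypothesis (Σ ratio = 16, N = 352):
  purple-stemmed cut-leaf: 352 × 9/16 = 198
  purple-stemmed potato-leaf: 352 × 3/16 = 66
  green-stemmed cut-leaf: 352 × 3/16 = 66
  green-stemmed potato-leaf: 352 × 1/16 = 22
χ² = Σ (O − E)² / E
  purple-stemmed cut-leaf: (154 − 198)² / 198 = 9.7778
  purple-stemmed potato-leaf: (86 − 66)² / 66 = 6.0606
  green-stemmed cut-leaf: (81 − 66)² / 66 = 3.4091
  green-stemmed potato-leaf: (31 − 22)² / 22 = 3.6818
χ² = 9.7778 + 6.0606 + 3.4091 + 3.6818 = 22.9293 ≈ 22.929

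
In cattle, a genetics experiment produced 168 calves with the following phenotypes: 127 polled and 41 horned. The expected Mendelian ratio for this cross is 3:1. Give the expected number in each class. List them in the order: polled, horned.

126, 42

Expected counts for N = 168 under a 3:1 ratio (total parts = 4):
  polled: 168 × 3/4 = 126
  horned: 168 × 1/4 = 42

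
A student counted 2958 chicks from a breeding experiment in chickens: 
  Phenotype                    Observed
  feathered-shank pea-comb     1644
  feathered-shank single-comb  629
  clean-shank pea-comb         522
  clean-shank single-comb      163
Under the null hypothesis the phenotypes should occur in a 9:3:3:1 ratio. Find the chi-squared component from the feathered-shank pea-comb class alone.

0.237

Total ratio parts = 16. Expected numbers out of 2958:
  feathered-shank pea-comb: 2958 × 9/16 = 1663.875
  feathered-shank single-comb: 2958 × 3/16 = 554.625
  clean-shank pea-comb: 2958 × 3/16 = 554.625
  clean-shank single-comb: 2958 × 1/16 = 184.875
Contribution of feathered-shank pea-comb: (1644 − 1663.875)² / 1663.875 = 0.2374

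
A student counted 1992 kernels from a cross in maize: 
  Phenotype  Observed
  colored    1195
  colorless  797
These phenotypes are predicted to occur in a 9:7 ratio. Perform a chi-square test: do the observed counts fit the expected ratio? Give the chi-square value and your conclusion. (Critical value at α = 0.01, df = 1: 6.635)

Expected counts for N = 1992 under a 9:7 ratio (total parts = 16):
  colored: 1992 × 9/16 = 1120.5
  colorless: 1992 × 7/16 = 871.5
χ² = Σ (O − E)² / E
  colored: (1195 − 1120.5)² / 1120.5 = 4.9534
  colorless: (797 − 871.5)² / 871.5 = 6.3686
χ² = 4.9534 + 6.3686 = 11.322
Degrees of freedom = 2 − 1 = 1; critical value at α = 0.01 is 6.635.
Since 11.322 > 6.635, we reject the null hypothesis — the data do not fit the 9:7 ratio.

11.322; not consistent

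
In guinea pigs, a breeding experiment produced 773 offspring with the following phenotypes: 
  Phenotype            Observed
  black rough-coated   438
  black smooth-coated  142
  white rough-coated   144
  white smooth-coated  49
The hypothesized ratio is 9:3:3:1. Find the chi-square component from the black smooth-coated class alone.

0.060

Under the 9:3:3:1 hypothesis (Σ ratio = 16, N = 773):
  black rough-coated: 773 × 9/16 = 434.8125
  black smooth-coated: 773 × 3/16 = 144.9375
  white rough-coated: 773 × 3/16 = 144.9375
  white smooth-coated: 773 × 1/16 = 48.3125
Contribution of black smooth-coated: (142 − 144.9375)² / 144.9375 = 0.0595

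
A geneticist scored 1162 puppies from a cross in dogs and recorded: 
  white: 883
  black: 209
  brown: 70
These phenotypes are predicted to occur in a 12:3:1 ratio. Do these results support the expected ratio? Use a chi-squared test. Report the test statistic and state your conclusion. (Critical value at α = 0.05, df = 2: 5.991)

0.608; consistent

Under the 12:3:1 hypothesis (Σ ratio = 16, N = 1162):
  white: 1162 × 12/16 = 871.5
  black: 1162 × 3/16 = 217.875
  brown: 1162 × 1/16 = 72.625
χ² = Σ (O − E)² / E
  white: (883 − 871.5)² / 871.5 = 0.1517
  black: (209 − 217.875)² / 217.875 = 0.3615
  brown: (70 − 72.625)² / 72.625 = 0.0949
χ² = 0.1517 + 0.3615 + 0.0949 = 0.6081 ≈ 0.608
Degrees of freedom = 3 − 1 = 2; critical value at α = 0.05 is 5.991.
Since 0.608 < 5.991, we fail to reject the null hypothesis — the data are consistent with the 12:3:1 ratio.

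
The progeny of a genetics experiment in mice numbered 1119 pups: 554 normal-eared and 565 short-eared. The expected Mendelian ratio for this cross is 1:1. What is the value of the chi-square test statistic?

Under the 1:1 hypothesis (Σ ratio = 2, N = 1119):
  normal-eared: 1119 × 1/2 = 559.5
  short-eared: 1119 × 1/2 = 559.5
χ² = Σ (O − E)² / E
  normal-eared: (554 − 559.5)² / 559.5 = 0.0541
  short-eared: (565 − 559.5)² / 559.5 = 0.0541
χ² = 0.0541 + 0.0541 = 0.1082 ≈ 0.108

0.108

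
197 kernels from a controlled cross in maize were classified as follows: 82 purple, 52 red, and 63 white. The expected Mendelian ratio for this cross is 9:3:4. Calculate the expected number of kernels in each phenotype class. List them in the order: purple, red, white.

The 9:3:4 ratio has 16 parts, so with N = 197 the expected counts are:
  purple: 197 × 9/16 = 110.8125
  red: 197 × 3/16 = 36.9375
  white: 197 × 4/16 = 49.25

110.8125, 36.9375, 49.25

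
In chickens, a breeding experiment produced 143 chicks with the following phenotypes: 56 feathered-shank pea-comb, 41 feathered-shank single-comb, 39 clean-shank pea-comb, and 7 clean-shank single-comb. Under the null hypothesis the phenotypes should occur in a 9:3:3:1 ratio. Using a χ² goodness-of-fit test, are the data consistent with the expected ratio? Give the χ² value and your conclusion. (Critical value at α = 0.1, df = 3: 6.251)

Total ratio parts = 16. Expected numbers out of 143:
  feathered-shank pea-comb: 143 × 9/16 = 80.4375
  feathered-shank single-comb: 143 × 3/16 = 26.8125
  clean-shank pea-comb: 143 × 3/16 = 26.8125
  clean-shank single-comb: 143 × 1/16 = 8.9375
χ² = Σ (O − E)² / E
  feathered-shank pea-comb: (56 − 80.4375)² / 80.4375 = 7.4243
  feathered-shank single-comb: (41 − 26.8125)² / 26.8125 = 7.5071
  clean-shank pea-comb: (39 − 26.8125)² / 26.8125 = 5.5398
  clean-shank single-comb: (7 − 8.9375)² / 8.9375 = 0.4200
χ² = 7.4243 + 7.5071 + 5.5398 + 0.4200 = 20.8912 ≈ 20.891
Degrees of freedom = 4 − 1 = 3; critical value at α = 0.1 is 6.251.
Since 20.891 > 6.251, we reject the null hypothesis — the data do not fit the 9:3:3:1 ratio.

20.891; not consistent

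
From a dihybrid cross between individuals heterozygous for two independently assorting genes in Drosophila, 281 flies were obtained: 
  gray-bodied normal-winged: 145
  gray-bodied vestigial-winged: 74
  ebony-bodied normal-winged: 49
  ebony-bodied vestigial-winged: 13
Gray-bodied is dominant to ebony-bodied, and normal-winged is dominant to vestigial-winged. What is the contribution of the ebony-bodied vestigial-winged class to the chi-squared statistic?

A dihybrid F₂ with independent assortment and complete dominance at both loci gives a 9:3:3:1 phenotypic ratio.
Under the 9:3:3:1 hypothesis (Σ ratio = 16, N = 281):
  gray-bodied normal-winged: 281 × 9/16 = 158.0625
  gray-bodied vestigial-winged: 281 × 3/16 = 52.6875
  ebony-bodied normal-winged: 281 × 3/16 = 52.6875
  ebony-bodied vestigial-winged: 281 × 1/16 = 17.5625
Contribution of ebony-bodied vestigial-winged: (13 − 17.5625)² / 17.5625 = 1.1853

1.185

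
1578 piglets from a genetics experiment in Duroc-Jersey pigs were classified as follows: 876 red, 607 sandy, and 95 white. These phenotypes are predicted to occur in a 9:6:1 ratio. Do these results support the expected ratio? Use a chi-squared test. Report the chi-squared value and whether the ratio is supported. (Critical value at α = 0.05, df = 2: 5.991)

Total ratio parts = 16. Expected numbers out of 1578:
  red: 1578 × 9/16 = 887.625
  sandy: 1578 × 6/16 = 591.75
  white: 1578 × 1/16 = 98.625
χ² = Σ (O − E)² / E
  red: (876 − 887.625)² / 887.625 = 0.1522
  sandy: (607 − 591.75)² / 591.75 = 0.3930
  white: (95 − 98.625)² / 98.625 = 0.1332
χ² = 0.1522 + 0.3930 + 0.1332 = 0.6784 ≈ 0.678
Degrees of freedom = 3 − 1 = 2; critical value at α = 0.05 is 5.991.
Since 0.678 < 5.991, we fail to reject the null hypothesis — the data are consistent with the 9:6:1 ratio.

0.678; consistent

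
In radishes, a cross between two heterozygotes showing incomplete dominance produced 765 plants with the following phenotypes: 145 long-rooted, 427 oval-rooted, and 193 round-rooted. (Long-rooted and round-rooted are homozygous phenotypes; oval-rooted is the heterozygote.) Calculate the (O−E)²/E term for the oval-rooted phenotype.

With incomplete dominance, a heterozygote × heterozygote cross gives a 1:2:1 phenotypic ratio.
The 1:2:1 ratio has 4 parts, so with N = 765 the expected counts are:
  long-rooted: 765 × 1/4 = 191.25
  oval-rooted: 765 × 2/4 = 382.5
  round-rooted: 765 × 1/4 = 191.25
Contribution of oval-rooted: (427 − 382.5)² / 382.5 = 5.1771

5.177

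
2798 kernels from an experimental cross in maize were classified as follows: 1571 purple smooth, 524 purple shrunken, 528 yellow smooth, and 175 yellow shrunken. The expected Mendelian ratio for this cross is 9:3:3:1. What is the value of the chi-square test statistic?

0.028

Under the 9:3:3:1 hypothesis (Σ ratio = 16, N = 2798):
  purple smooth: 2798 × 9/16 = 1573.875
  purple shrunken: 2798 × 3/16 = 524.625
  yellow smooth: 2798 × 3/16 = 524.625
  yellow shrunken: 2798 × 1/16 = 174.875
χ² = Σ (O − E)² / E
  purple smooth: (1571 − 1573.875)² / 1573.875 = 0.0053
  purple shrunken: (524 − 524.625)² / 524.625 = 0.0007
  yellow smooth: (528 − 524.625)² / 524.625 = 0.0217
  yellow shrunken: (175 − 174.875)² / 174.875 = 0.0001
χ² = 0.0053 + 0.0007 + 0.0217 + 0.0001 = 0.0278 ≈ 0.028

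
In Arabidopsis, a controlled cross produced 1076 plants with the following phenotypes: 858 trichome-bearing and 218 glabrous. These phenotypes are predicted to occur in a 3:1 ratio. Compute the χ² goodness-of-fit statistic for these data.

12.892

The 3:1 ratio has 4 parts, so with N = 1076 the expected counts are:
  trichome-bearing: 1076 × 3/4 = 807
  glabrous: 1076 × 1/4 = 269
χ² = Σ (O − E)² / E
  trichome-bearing: (858 − 807)² / 807 = 3.2230
  glabrous: (218 − 269)² / 269 = 9.6691
χ² = 3.2230 + 9.6691 = 12.8921 ≈ 12.892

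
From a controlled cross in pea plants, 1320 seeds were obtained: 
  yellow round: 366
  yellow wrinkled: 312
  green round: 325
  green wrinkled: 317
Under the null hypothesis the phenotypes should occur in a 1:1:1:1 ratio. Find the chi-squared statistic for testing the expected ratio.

Under the 1:1:1:1 hypothesis (Σ ratio = 4, N = 1320):
  yellow round: 1320 × 1/4 = 330
  yellow wrinkled: 1320 × 1/4 = 330
  green round: 1320 × 1/4 = 330
  green wrinkled: 1320 × 1/4 = 330
χ² = Σ (O − E)² / E
  yellow round: (366 − 330)² / 330 = 3.9273
  yellow wrinkled: (312 − 330)² / 330 = 0.9818
  green round: (325 − 330)² / 330 = 0.0758
  green wrinkled: (317 − 330)² / 330 = 0.5121
χ² = 3.9273 + 0.9818 + 0.0758 + 0.5121 = 5.497

5.497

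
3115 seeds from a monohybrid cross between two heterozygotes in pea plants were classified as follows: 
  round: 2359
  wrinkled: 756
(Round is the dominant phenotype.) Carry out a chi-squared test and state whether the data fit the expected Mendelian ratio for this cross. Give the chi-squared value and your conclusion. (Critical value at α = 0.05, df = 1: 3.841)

0.886; consistent

For a monohybrid cross between heterozygotes with complete dominance, the expected phenotypic ratio is 3:1.
The 3:1 ratio has 4 parts, so with N = 3115 the expected counts are:
  round: 3115 × 3/4 = 2336.25
  wrinkled: 3115 × 1/4 = 778.75
χ² = Σ (O − E)² / E
  round: (2359 − 2336.25)² / 2336.25 = 0.2215
  wrinkled: (756 − 778.75)² / 778.75 = 0.6646
χ² = 0.2215 + 0.6646 = 0.8861 ≈ 0.886
Degrees of freedom = 2 − 1 = 1; critical value at α = 0.05 is 3.841.
Since 0.886 < 3.841, we fail to reject the null hypothesis — the data are consistent with the 3:1 ratio.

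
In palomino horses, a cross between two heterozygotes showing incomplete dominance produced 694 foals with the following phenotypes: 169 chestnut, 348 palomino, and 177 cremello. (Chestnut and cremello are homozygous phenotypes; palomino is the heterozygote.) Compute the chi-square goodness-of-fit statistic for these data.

0.190

With incomplete dominance, a heterozygote × heterozygote cross gives a 1:2:1 phenotypic ratio.
Expected counts for N = 694 under a 1:2:1 ratio (total parts = 4):
  chestnut: 694 × 1/4 = 173.5
  palomino: 694 × 2/4 = 347
  cremello: 694 × 1/4 = 173.5
χ² = Σ (O − E)² / E
  chestnut: (169 − 173.5)² / 173.5 = 0.1167
  palomino: (348 − 347)² / 347 = 0.0029
  cremello: (177 − 173.5)² / 173.5 = 0.0706
χ² = 0.1167 + 0.0029 + 0.0706 = 0.1902 ≈ 0.190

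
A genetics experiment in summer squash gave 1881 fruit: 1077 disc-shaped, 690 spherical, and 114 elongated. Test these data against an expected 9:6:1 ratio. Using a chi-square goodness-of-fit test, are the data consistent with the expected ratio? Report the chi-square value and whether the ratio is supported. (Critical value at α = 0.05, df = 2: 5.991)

Total ratio parts = 16. Expected numbers out of 1881:
  disc-shaped: 1881 × 9/16 = 1058.0625
  spherical: 1881 × 6/16 = 705.375
  elongated: 1881 × 1/16 = 117.5625
χ² = Σ (O − E)² / E
  disc-shaped: (1077 − 1058.0625)² / 1058.0625 = 0.3389
  spherical: (690 − 705.375)² / 705.375 = 0.3351
  elongated: (114 − 117.5625)² / 117.5625 = 0.1080
χ² = 0.3389 + 0.3351 + 0.1080 = 0.782
Degrees of freedom = 3 − 1 = 2; critical value at α = 0.05 is 5.991.
Since 0.782 < 5.991, we fail to reject the null hypothesis — the data are consistent with the 9:6:1 ratio.

0.782; consistent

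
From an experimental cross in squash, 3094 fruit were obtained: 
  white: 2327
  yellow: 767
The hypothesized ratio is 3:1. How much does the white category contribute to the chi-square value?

0.018

Total ratio parts = 4. Expected numbers out of 3094:
  white: 3094 × 3/4 = 2320.5
  yellow: 3094 × 1/4 = 773.5
Contribution of white: (2327 − 2320.5)² / 2320.5 = 0.0182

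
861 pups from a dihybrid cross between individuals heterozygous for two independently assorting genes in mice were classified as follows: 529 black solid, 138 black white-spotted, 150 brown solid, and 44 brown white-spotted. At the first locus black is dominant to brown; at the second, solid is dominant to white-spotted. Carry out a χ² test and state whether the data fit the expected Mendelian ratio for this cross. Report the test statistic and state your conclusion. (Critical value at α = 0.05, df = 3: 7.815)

10.126; not consistent

A dihybrid F₂ with independent assortment and complete dominance at both loci gives a 9:3:3:1 phenotypic ratio.
The 9:3:3:1 ratio has 16 parts, so with N = 861 the expected counts are:
  black solid: 861 × 9/16 = 484.3125
  black white-spotted: 861 × 3/16 = 161.4375
  brown solid: 861 × 3/16 = 161.4375
  brown white-spotted: 861 × 1/16 = 53.8125
χ² = Σ (O − E)² / E
  black solid: (529 − 484.3125)² / 484.3125 = 4.1233
  black white-spotted: (138 − 161.4375)² / 161.4375 = 3.4027
  brown solid: (150 − 161.4375)² / 161.4375 = 0.8103
  brown white-spotted: (44 − 53.8125)² / 53.8125 = 1.7893
χ² = 4.1233 + 3.4027 + 0.8103 + 1.7893 = 10.1256 ≈ 10.126
Degrees of freedom = 4 − 1 = 3; critical value at α = 0.05 is 7.815.
Since 10.126 > 7.815, we reject the null hypothesis — the data do not fit the 9:3:3:1 ratio.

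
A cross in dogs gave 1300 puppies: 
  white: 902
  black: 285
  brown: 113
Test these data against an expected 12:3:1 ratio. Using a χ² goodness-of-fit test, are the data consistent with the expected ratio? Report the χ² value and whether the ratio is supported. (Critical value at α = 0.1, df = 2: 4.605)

24.853; not consistent

Expected counts for N = 1300 under a 12:3:1 ratio (total parts = 16):
  white: 1300 × 12/16 = 975
  black: 1300 × 3/16 = 243.75
  brown: 1300 × 1/16 = 81.25
χ² = Σ (O − E)² / E
  white: (902 − 975)² / 975 = 5.4656
  black: (285 − 243.75)² / 243.75 = 6.9808
  brown: (113 − 81.25)² / 81.25 = 12.4069
χ² = 5.4656 + 6.9808 + 12.4069 = 24.8533 ≈ 24.853
Degrees of freedom = 3 − 1 = 2; critical value at α = 0.1 is 4.605.
Since 24.853 > 4.605, we reject the null hypothesis — the data do not fit the 12:3:1 ratio.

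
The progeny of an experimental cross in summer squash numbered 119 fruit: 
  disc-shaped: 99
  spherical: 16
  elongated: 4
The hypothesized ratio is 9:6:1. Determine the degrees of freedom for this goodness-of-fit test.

2

A goodness-of-fit test with 3 phenotype classes has df = 3 − 1 = 2.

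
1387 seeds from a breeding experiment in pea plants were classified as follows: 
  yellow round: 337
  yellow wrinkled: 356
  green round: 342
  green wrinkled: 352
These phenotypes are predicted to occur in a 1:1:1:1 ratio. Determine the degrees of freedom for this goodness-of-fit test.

A goodness-of-fit test with 4 phenotype classes has df = 4 − 1 = 3.

3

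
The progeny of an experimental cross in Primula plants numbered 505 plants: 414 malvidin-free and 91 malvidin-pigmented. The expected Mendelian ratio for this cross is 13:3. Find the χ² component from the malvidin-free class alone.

0.033

Expected counts for N = 505 under a 13:3 ratio (total parts = 16):
  malvidin-free: 505 × 13/16 = 410.3125
  malvidin-pigmented: 505 × 3/16 = 94.6875
Contribution of malvidin-free: (414 − 410.3125)² / 410.3125 = 0.0331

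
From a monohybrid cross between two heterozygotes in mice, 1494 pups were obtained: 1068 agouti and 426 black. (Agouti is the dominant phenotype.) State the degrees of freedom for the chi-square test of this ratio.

For a monohybrid cross between heterozygotes with complete dominance, the expected phenotypic ratio is 3:1.
A goodness-of-fit test with 2 phenotype classes has df = 2 − 1 = 1.

1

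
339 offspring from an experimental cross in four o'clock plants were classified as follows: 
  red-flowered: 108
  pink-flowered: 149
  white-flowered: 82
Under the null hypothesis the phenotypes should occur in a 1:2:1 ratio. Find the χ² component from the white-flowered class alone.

0.089

The 1:2:1 ratio has 4 parts, so with N = 339 the expected counts are:
  red-flowered: 339 × 1/4 = 84.75
  pink-flowered: 339 × 2/4 = 169.5
  white-flowered: 339 × 1/4 = 84.75
Contribution of white-flowered: (82 − 84.75)² / 84.75 = 0.0892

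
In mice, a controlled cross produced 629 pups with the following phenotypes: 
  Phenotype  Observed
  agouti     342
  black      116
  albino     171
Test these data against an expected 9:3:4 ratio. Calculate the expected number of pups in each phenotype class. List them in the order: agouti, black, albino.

Under the 9:3:4 hypothesis (Σ ratio = 16, N = 629):
  agouti: 629 × 9/16 = 353.8125
  black: 629 × 3/16 = 117.9375
  albino: 629 × 4/16 = 157.25

353.8125, 117.9375, 157.25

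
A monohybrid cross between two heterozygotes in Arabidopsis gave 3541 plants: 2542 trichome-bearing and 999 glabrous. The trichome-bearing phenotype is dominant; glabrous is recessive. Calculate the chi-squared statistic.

19.488

For a monohybrid cross between heterozygotes with complete dominance, the expected phenotypic ratio is 3:1.
Expected counts for N = 3541 under a 3:1 ratio (total parts = 4):
  trichome-bearing: 3541 × 3/4 = 2655.75
  glabrous: 3541 × 1/4 = 885.25
χ² = Σ (O − E)² / E
  trichome-bearing: (2542 − 2655.75)² / 2655.75 = 4.8721
  glabrous: (999 − 885.25)² / 885.25 = 14.6163
χ² = 4.8721 + 14.6163 = 19.4884 ≈ 19.488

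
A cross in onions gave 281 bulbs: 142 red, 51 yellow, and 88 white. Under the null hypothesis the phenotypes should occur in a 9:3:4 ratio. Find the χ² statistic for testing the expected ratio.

6.171

Expected counts for N = 281 under a 9:3:4 ratio (total parts = 16):
  red: 281 × 9/16 = 158.0625
  yellow: 281 × 3/16 = 52.6875
  white: 281 × 4/16 = 70.25
χ² = Σ (O − E)² / E
  red: (142 − 158.0625)² / 158.0625 = 1.6323
  yellow: (51 − 52.6875)² / 52.6875 = 0.0540
  white: (88 − 70.25)² / 70.25 = 4.4849
χ² = 1.6323 + 0.0540 + 4.4849 = 6.1712 ≈ 6.171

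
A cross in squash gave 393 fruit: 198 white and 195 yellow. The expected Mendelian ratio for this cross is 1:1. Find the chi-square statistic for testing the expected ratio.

Under the 1:1 hypothesis (Σ ratio = 2, N = 393):
  white: 393 × 1/2 = 196.5
  yellow: 393 × 1/2 = 196.5
χ² = Σ (O − E)² / E
  white: (198 − 196.5)² / 196.5 = 0.0115
  yellow: (195 − 196.5)² / 196.5 = 0.0115
χ² = 0.0115 + 0.0115 = 0.023

0.023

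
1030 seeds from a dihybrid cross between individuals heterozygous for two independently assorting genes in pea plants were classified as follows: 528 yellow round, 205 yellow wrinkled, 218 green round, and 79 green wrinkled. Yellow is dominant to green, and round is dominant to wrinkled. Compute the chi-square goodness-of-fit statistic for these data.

A dihybrid F₂ with independent assortment and complete dominance at both loci gives a 9:3:3:1 phenotypic ratio.
Under the 9:3:3:1 hypothesis (Σ ratio = 16, N = 1030):
  yellow round: 1030 × 9/16 = 579.375
  yellow wrinkled: 1030 × 3/16 = 193.125
  green round: 1030 × 3/16 = 193.125
  green wrinkled: 1030 × 1/16 = 64.375
χ² = Σ (O − E)² / E
  yellow round: (528 − 579.375)² / 579.375 = 4.5556
  yellow wrinkled: (205 − 193.125)² / 193.125 = 0.7302
  green round: (218 − 193.125)² / 193.125 = 3.2040
  green wrinkled: (79 − 64.375)² / 64.375 = 3.3226
χ² = 4.5556 + 0.7302 + 3.2040 + 3.3226 = 11.8124 ≈ 11.812

11.812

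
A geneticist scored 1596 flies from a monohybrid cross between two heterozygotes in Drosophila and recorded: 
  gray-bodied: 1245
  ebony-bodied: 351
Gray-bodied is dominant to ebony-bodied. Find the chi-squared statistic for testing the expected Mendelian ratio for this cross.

For a monohybrid cross between heterozygotes with complete dominance, the expected phenotypic ratio is 3:1.
Expected counts for N = 1596 under a 3:1 ratio (total parts = 4):
  gray-bodied: 1596 × 3/4 = 1197
  ebony-bodied: 1596 × 1/4 = 399
χ² = Σ (O − E)² / E
  gray-bodied: (1245 − 1197)² / 1197 = 1.9248
  ebony-bodied: (351 − 399)² / 399 = 5.7744
χ² = 1.9248 + 5.7744 = 7.6992 ≈ 7.699

7.699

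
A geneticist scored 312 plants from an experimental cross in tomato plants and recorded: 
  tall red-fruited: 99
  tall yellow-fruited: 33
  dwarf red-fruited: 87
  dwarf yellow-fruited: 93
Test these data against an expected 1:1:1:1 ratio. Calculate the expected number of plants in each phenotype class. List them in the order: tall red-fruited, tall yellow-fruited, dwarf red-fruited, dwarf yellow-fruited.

The 1:1:1:1 ratio has 4 parts, so with N = 312 the expected counts are:
  tall red-fruited: 312 × 1/4 = 78
  tall yellow-fruited: 312 × 1/4 = 78
  dwarf red-fruited: 312 × 1/4 = 78
  dwarf yellow-fruited: 312 × 1/4 = 78

78, 78, 78, 78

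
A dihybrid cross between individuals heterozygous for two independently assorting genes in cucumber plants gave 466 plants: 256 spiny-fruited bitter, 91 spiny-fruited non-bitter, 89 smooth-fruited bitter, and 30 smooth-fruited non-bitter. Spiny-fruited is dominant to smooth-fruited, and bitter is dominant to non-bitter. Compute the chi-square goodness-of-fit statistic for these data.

0.350

A dihybrid F₂ with independent assortment and complete dominance at both loci gives a 9:3:3:1 phenotypic ratio.
Expected counts for N = 466 under a 9:3:3:1 ratio (total parts = 16):
  spiny-fruited bitter: 466 × 9/16 = 262.125
  spiny-fruited non-bitter: 466 × 3/16 = 87.375
  smooth-fruited bitter: 466 × 3/16 = 87.375
  smooth-fruited non-bitter: 466 × 1/16 = 29.125
χ² = Σ (O − E)² / E
  spiny-fruited bitter: (256 − 262.125)² / 262.125 = 0.1431
  spiny-fruited non-bitter: (91 − 87.375)² / 87.375 = 0.1504
  smooth-fruited bitter: (89 − 87.375)² / 87.375 = 0.0302
  smooth-fruited non-bitter: (30 − 29.125)² / 29.125 = 0.0263
χ² = 0.1431 + 0.1504 + 0.0302 + 0.0263 = 0.350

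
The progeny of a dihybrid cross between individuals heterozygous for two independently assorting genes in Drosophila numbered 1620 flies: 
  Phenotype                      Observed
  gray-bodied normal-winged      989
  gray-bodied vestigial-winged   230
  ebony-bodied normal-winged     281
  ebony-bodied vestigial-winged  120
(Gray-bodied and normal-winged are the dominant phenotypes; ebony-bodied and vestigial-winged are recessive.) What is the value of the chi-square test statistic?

A dihybrid F₂ with independent assortment and complete dominance at both loci gives a 9:3:3:1 phenotypic ratio.
Total ratio parts = 16. Expected numbers out of 1620:
  gray-bodied normal-winged: 1620 × 9/16 = 911.25
  gray-bodied vestigial-winged: 1620 × 3/16 = 303.75
  ebony-bodied normal-winged: 1620 × 3/16 = 303.75
  ebony-bodied vestigial-winged: 1620 × 1/16 = 101.25
χ² = Σ (O − E)² / E
  gray-bodied normal-winged: (989 − 911.25)² / 911.25 = 6.6338
  gray-bodied vestigial-winged: (230 − 303.75)² / 303.75 = 17.9064
  ebony-bodied normal-winged: (281 − 303.75)² / 303.75 = 1.7039
  ebony-bodied vestigial-winged: (120 − 101.25)² / 101.25 = 3.4722
χ² = 6.6338 + 17.9064 + 1.7039 + 3.4722 = 29.7163 ≈ 29.716

29.716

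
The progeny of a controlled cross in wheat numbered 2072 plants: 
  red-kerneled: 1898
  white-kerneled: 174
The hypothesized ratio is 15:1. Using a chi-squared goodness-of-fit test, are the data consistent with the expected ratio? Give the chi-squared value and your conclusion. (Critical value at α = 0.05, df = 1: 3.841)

16.311; not consistent

Total ratio parts = 16. Expected numbers out of 2072:
  red-kerneled: 2072 × 15/16 = 1942.5
  white-kerneled: 2072 × 1/16 = 129.5
χ² = Σ (O − E)² / E
  red-kerneled: (1898 − 1942.5)² / 1942.5 = 1.0194
  white-kerneled: (174 − 129.5)² / 129.5 = 15.2915
χ² = 1.0194 + 15.2915 = 16.3109 ≈ 16.311
Degrees of freedom = 2 − 1 = 1; critical value at α = 0.05 is 3.841.
Since 16.311 > 3.841, we reject the null hypothesis — the data do not fit the 15:1 ratio.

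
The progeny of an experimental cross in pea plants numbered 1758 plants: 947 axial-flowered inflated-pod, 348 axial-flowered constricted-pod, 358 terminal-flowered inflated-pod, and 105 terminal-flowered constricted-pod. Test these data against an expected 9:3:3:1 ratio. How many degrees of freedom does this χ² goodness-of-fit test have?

A goodness-of-fit test with 4 phenotype classes has df = 4 − 1 = 3.

3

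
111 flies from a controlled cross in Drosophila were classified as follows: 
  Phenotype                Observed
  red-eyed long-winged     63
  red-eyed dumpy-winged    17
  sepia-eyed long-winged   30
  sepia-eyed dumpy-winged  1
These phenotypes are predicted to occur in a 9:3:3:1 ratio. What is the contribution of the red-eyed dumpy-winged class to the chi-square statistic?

Expected counts for N = 111 under a 9:3:3:1 ratio (total parts = 16):
  red-eyed long-winged: 111 × 9/16 = 62.4375
  red-eyed dumpy-winged: 111 × 3/16 = 20.8125
  sepia-eyed long-winged: 111 × 3/16 = 20.8125
  sepia-eyed dumpy-winged: 111 × 1/16 = 6.9375
Contribution of red-eyed dumpy-winged: (17 − 20.8125)² / 20.8125 = 0.6984

0.698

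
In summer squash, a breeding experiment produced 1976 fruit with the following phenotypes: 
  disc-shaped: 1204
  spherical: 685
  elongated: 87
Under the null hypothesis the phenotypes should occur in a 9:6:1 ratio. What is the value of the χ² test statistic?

22.717

Under the 9:6:1 hypothesis (Σ ratio = 16, N = 1976):
  disc-shaped: 1976 × 9/16 = 1111.5
  spherical: 1976 × 6/16 = 741
  elongated: 1976 × 1/16 = 123.5
χ² = Σ (O − E)² / E
  disc-shaped: (1204 − 1111.5)² / 1111.5 = 7.6979
  spherical: (685 − 741)² / 741 = 4.2321
  elongated: (87 − 123.5)² / 123.5 = 10.7874
χ² = 7.6979 + 4.2321 + 10.7874 = 22.7174 ≈ 22.717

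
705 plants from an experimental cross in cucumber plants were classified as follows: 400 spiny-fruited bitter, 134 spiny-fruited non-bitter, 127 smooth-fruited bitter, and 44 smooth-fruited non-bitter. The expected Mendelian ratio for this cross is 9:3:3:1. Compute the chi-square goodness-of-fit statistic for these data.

0.258

Under the 9:3:3:1 hypothesis (Σ ratio = 16, N = 705):
  spiny-fruited bitter: 705 × 9/16 = 396.5625
  spiny-fruited non-bitter: 705 × 3/16 = 132.1875
  smooth-fruited bitter: 705 × 3/16 = 132.1875
  smooth-fruited non-bitter: 705 × 1/16 = 44.0625
χ² = Σ (O − E)² / E
  spiny-fruited bitter: (400 − 396.5625)² / 396.5625 = 0.0298
  spiny-fruited non-bitter: (134 − 132.1875)² / 132.1875 = 0.0249
  smooth-fruited bitter: (127 − 132.1875)² / 132.1875 = 0.2036
  smooth-fruited non-bitter: (44 − 44.0625)² / 44.0625 = 0.0001
χ² = 0.0298 + 0.0249 + 0.2036 + 0.0001 = 0.2584 ≈ 0.258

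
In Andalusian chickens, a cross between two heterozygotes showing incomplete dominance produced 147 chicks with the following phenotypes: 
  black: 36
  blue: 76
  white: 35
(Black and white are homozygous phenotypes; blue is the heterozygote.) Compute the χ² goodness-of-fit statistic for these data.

0.184

With incomplete dominance, a heterozygote × heterozygote cross gives a 1:2:1 phenotypic ratio.
Total ratio parts = 4. Expected numbers out of 147:
  black: 147 × 1/4 = 36.75
  blue: 147 × 2/4 = 73.5
  white: 147 × 1/4 = 36.75
χ² = Σ (O − E)² / E
  black: (36 − 36.75)² / 36.75 = 0.0153
  blue: (76 − 73.5)² / 73.5 = 0.0850
  white: (35 − 36.75)² / 36.75 = 0.0833
χ² = 0.0153 + 0.0850 + 0.0833 = 0.1836 ≈ 0.184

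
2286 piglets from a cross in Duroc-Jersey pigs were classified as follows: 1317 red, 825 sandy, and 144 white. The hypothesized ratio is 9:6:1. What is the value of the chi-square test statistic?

Total ratio parts = 16. Expected numbers out of 2286:
  red: 2286 × 9/16 = 1285.875
  sandy: 2286 × 6/16 = 857.25
  white: 2286 × 1/16 = 142.875
χ² = Σ (O − E)² / E
  red: (1317 − 1285.875)² / 1285.875 = 0.7534
  sandy: (825 − 857.25)² / 857.25 = 1.2133
  white: (144 − 142.875)² / 142.875 = 0.0089
χ² = 0.7534 + 1.2133 + 0.0089 = 1.9756 ≈ 1.976

1.976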